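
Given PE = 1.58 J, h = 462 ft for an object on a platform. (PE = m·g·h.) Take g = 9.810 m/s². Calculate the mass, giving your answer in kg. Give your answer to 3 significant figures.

Solving PE = m·g·h for m: m = PE/(g·h).
PE = 1.58 J; h = 462 ft = 140.8 m; g = 9.810 m/s².
m = 0.001144 kg

0.00114 kg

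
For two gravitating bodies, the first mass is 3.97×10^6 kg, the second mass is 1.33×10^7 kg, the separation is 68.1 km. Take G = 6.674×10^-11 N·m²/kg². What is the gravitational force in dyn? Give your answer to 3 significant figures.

0.0760 dyn

From Newton's law of gravitation: F = Gm₁m₂/r².
m₁ = 3.97×10^6 kg; m₂ = 1.33×10^7 kg; r = 68.1 km = 68100 m; G = 6.674×10^-11 N·m²/kg².
F = 7.599×10^-7 N  (the unit combination reduces to kg·m/s² = N)
7.599×10^-7 N × (1 dyn / 1.000×10^-5 N) = 0.07599 dyn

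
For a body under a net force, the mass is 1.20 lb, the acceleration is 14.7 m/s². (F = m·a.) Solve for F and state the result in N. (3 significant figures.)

From Newton's second law: F = m·a.
m = 1.20 lb = 0.5443 kg; a = 14.7 m/s².
F = 8.001 N

8.00 N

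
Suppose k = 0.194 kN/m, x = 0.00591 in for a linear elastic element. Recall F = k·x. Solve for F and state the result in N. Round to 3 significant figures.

0.0291 N

From Hooke's law: F = kx.
k = 0.194 kN/m = 194.0 N/m; x = 0.00591 in = 1.501×10^-4 m.
F = 0.02912 N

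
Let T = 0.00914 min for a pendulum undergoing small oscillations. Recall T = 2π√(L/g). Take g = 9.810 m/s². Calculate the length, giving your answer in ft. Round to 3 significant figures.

0.245 ft

Rearranging T = 2π√(L/g) for L: L = g·(T/2π)².
T = 0.00914 min = 0.5484 s; g = 9.810 m/s².
L = 0.07473 m
0.07473 m × (1 ft / 0.3048 m) = 0.2452 ft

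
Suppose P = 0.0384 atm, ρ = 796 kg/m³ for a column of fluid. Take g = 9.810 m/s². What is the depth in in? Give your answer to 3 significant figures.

Rearranging P = ρ·g·h for h: h = P/(ρ·g).
P = 0.0384 atm = 3891 Pa; ρ = 796 kg/m³; g = 9.810 m/s².
h = 0.4983 m
0.4983 m × (1 in / 0.02540 m) = 19.62 in

19.6 in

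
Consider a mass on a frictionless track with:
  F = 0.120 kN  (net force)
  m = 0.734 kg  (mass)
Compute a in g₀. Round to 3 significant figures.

Solving F = m·a for a: a = F/m.
F = 0.120 kN = 120.0 N; m = 0.734 kg.
a = 163.5 m/s²
163.5 m/s² × (1 g₀ / 9.807 m/s²) = 16.67 g₀

16.7 g₀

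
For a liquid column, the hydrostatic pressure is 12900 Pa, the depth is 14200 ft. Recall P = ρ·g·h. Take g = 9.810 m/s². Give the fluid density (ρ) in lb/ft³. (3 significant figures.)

0.0190 lb/ft³

Solving P = ρ·g·h for ρ: ρ = P/(g·h).
P = 12900 Pa; h = 14200 ft = 4328 m; g = 9.810 m/s².
ρ = 0.3038 kg/m³
0.3038 kg/m³ × (1 lb/ft³ / 16.02 kg/m³) = 0.01897 lb/ft³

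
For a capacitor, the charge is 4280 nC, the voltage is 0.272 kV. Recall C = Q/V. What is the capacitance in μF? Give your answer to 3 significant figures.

C is given directly by: C = Q/V.
Q = 4280 nC = 4.280×10^-6 C; V = 0.272 kV = 272.0 V.
C = 1.574×10^-8 F
1.574×10^-8 F × (1 μF / 1.000×10^-6 F) = 0.01574 μF

0.0157 μF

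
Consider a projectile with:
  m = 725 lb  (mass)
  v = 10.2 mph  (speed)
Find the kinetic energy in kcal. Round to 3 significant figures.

0.817 kcal

Directly: KE = ½mv².
m = 725 lb = 328.9 kg; v = 10.2 mph = 4.560 m/s.
KE = 3419 J
3419 J × (1 kcal / 4184 J) = 0.8171 kcal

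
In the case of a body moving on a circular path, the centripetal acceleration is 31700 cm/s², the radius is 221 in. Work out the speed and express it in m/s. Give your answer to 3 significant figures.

Rearranging a = v²/r for v: v = √(a·r).
a = 31700 cm/s² = 317.0 m/s²; r = 221 in = 5.613 m.
v = 42.18 m/s

42.2 m/s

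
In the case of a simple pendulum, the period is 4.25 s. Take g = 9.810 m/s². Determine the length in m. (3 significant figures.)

Rearranging T = 2π√(L/g) for L: L = g·(T/2π)².
T = 4.25 s; g = 9.810 m/s².
L = 4.488 m

4.49 m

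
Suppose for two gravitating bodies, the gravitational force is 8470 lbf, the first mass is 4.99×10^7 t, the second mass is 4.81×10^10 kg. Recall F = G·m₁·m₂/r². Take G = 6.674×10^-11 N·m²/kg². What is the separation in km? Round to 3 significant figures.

Rearranging: r = √(G·m₁m₂/F).
F = 8470 lbf = 37676 N; m₁ = 4.99×10^7 t = 4.990×10^10 kg; m₂ = 4.81×10^10 kg; G = 6.674×10^-11 N·m²/kg².
r = 2062 m
2062 m × (1 km / 1000 m) = 2.062 km

2.06 km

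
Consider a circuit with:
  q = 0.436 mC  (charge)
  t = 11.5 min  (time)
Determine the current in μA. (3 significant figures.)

Rearranging q = I·t for I: I = q/t.
q = 0.436 mC = 4.360×10^-4 C; t = 11.5 min = 690.0 s.
I = 6.319×10^-7 A
6.319×10^-7 A × (1 μA / 1.000×10^-6 A) = 0.6319 μA

0.632 μA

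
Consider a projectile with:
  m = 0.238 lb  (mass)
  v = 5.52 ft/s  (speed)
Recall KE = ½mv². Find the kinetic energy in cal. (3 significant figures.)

Directly: KE = ½mv².
m = 0.238 lb = 0.1080 kg; v = 5.52 ft/s = 1.682 m/s.
KE = 0.1528 J
0.1528 J × (1 cal / 4.184 J) = 0.03652 cal

0.0365 cal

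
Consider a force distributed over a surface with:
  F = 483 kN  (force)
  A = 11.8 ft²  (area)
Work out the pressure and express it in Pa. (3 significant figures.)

P is given directly by: P = F/A.
F = 483 kN = 4.830×10^5 N; A = 11.8 ft² = 1.096 m².
P = 4.406×10^5 Pa

4.41×10^5 Pa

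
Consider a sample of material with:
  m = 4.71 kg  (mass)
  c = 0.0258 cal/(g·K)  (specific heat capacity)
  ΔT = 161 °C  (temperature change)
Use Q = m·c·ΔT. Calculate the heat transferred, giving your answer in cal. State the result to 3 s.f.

19600 cal

Directly: Q = mcΔT.
m = 4.71 kg; c = 0.0258 cal/(g·K) = 107.9 J/(kg·K); ΔT = 161 °C = 161.0 K.
Q = 81857 J  (the unit combination reduces to kg·m²/s² = J)
81857 J × (1 cal / 4.184 J) = 19564 cal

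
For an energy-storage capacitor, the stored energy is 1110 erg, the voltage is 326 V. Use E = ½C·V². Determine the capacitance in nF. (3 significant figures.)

2.09 nF

Rearranging E = ½C·V² for C: C = 2E/V².
E = 1110 erg = 1.110×10^-4 J; V = 326 V.
C = 2.089×10^-9 F
2.089×10^-9 F × (1 nF / 1.000×10^-9 F) = 2.089 nF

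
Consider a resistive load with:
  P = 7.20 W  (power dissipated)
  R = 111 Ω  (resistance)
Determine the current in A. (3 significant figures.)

Rearranging P = I²R for I: I = √(P/R).
P = 7.20 W; R = 111 Ω.
I = 0.2547 A

0.255 A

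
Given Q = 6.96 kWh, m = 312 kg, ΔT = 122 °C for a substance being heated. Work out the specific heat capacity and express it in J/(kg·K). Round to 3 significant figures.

658 J/(kg·K)

Rearranging Q = m·c·ΔT for c: c = Q/(m·ΔT).
Q = 6.96 kWh = 2.506×10^7 J; m = 312 kg; ΔT = 122 °C = 122.0 K.
c = 658.3 J/(kg·K)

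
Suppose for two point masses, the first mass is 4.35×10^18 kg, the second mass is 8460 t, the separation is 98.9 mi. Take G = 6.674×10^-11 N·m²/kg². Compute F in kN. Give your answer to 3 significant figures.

Directly: F = Gm₁m₂/r².
m₁ = 4.35×10^18 kg; m₂ = 8460 t = 8.460×10^6 kg; r = 98.9 mi = 1.592×10^5 m; G = 6.674×10^-11 N·m²/kg².
F = 96952 N
96952 N × (1 kN / 1000 N) = 96.95 kN

97.0 kN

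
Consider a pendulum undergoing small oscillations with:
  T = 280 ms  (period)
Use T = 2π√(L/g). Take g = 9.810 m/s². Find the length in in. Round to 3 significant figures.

0.767 in

Solving T = 2π√(L/g) for L: L = g·(T/2π)².
T = 280 ms = 0.2800 s; g = 9.810 m/s².
L = 0.01948 m
0.01948 m × (1 in / 0.02540 m) = 0.7670 in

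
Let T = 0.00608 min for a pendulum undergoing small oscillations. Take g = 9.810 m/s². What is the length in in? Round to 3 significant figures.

Solving T = 2π√(L/g) for L: L = g·(T/2π)².
T = 0.00608 min = 0.3648 s; g = 9.810 m/s².
L = 0.03307 m
0.03307 m × (1 in / 0.02540 m) = 1.302 in

1.30 in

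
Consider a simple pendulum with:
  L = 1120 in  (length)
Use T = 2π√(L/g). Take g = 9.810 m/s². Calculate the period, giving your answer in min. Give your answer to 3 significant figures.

0.178 min

T is given directly by: T = 2π√(L/g).
L = 1120 in = 28.45 m; g = 9.810 m/s².
T = 10.70 s
10.70 s × (1 min / 60.00 s) = 0.1783 min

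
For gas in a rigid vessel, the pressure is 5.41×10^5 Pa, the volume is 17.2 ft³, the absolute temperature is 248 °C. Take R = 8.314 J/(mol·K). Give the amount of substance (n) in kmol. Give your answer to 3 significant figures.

0.0608 kmol

From the ideal-gas law: n = PV/(RT).
P = 5.41×10^5 Pa; V = 17.2 ft³ = 0.4870 m³; T = 248 °C = 521.1 K; R = 8.314 J/(mol·K).
n = 60.81 mol
60.81 mol × (1 kmol / 1000 mol) = 0.06081 kmol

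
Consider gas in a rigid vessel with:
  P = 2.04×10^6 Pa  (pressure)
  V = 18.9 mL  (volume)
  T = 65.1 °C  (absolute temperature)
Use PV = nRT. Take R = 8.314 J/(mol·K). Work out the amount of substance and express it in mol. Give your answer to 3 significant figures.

0.0137 mol

Rearranging: n = PV/(RT).
P = 2.04×10^6 Pa; V = 18.9 mL = 1.890×10^-5 m³; T = 65.1 °C = 338.2 K; R = 8.314 J/(mol·K).
n = 0.01371 mol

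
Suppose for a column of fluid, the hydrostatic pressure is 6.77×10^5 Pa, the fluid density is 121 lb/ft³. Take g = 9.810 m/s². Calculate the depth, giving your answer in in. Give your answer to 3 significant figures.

Rearranging P = ρ·g·h for h: h = P/(ρ·g).
P = 6.77×10^5 Pa; ρ = 121 lb/ft³ = 1938 kg/m³; g = 9.810 m/s².
h = 35.61 m
35.61 m × (1 in / 0.02540 m) = 1402 in

1400 in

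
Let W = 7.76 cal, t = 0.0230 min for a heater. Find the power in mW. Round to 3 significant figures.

23500 mW

Directly: P = W/t.
W = 7.76 cal = 32.47 J; t = 0.0230 min = 1.380 s.
P = 23.53 W
23.53 W × (1 mW / 0.001000 W) = 23527 mW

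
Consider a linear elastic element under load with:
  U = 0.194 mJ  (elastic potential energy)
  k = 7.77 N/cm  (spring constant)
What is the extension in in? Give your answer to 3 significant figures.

Rearranging U = ½k·x² for x: x = √(2U/k).
U = 0.194 mJ = 1.940×10^-4 J; k = 7.77 N/cm = 777.0 N/m.
x = 7.067×10^-4 m
7.067×10^-4 m × (1 in / 0.02540 m) = 0.02782 in

0.0278 in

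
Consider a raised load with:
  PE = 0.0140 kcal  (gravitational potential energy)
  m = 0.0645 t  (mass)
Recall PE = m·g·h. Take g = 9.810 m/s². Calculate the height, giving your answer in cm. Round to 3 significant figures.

Rearranging PE = m·g·h for h: h = PE/(m·g).
PE = 0.0140 kcal = 58.58 J; m = 0.0645 t = 64.50 kg; g = 9.810 m/s².
h = 0.09257 m
0.09257 m × (1 cm / 0.01000 m) = 9.257 cm

9.26 cm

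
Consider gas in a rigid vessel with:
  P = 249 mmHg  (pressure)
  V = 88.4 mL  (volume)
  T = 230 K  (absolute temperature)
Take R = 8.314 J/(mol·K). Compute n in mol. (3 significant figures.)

0.00153 mol

Solving PV = nRT for n: n = PV/(RT).
P = 249 mmHg = 33197 Pa; V = 88.4 mL = 8.840×10^-5 m³; T = 230 K; R = 8.314 J/(mol·K).
n = 0.001535 mol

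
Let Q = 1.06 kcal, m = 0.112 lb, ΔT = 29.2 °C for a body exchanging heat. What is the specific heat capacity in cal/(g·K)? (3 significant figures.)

0.715 cal/(g·K)

Solving Q = m·c·ΔT for c: c = Q/(m·ΔT).
Q = 1.06 kcal = 4435 J; m = 0.112 lb = 0.05080 kg; ΔT = 29.2 °C = 29.20 K.
c = 2990 J/(kg·K)
2990 J/(kg·K) × (1 cal/(g·K) / 4184 J/(kg·K)) = 0.7146 cal/(g·K)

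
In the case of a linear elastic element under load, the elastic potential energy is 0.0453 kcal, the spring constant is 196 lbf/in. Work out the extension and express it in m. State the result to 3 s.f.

Rearranging U = ½k·x² for x: x = √(2U/k).
U = 0.0453 kcal = 189.5 J; k = 196 lbf/in = 34325 N/m.
x = 0.1051 m

0.105 m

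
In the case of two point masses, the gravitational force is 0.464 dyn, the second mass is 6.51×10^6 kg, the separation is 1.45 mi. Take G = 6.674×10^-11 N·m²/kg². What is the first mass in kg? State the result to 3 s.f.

Rearranging: m₁ = F·r²/(G·m₂).
F = 0.464 dyn = 4.640×10^-6 N; m₂ = 6.51×10^6 kg; r = 1.45 mi = 2334 m; G = 6.674×10^-11 N·m²/kg².
m₁ = 58155 kg

58200 kg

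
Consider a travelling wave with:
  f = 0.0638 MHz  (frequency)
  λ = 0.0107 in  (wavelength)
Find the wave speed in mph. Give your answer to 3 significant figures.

v is given directly by: v = fλ.
f = 0.0638 MHz = 63800 Hz; λ = 0.0107 in = 2.718×10^-4 m.
v = 17.34 m/s
17.34 m/s × (1 mph / 0.4470 m/s) = 38.79 mph

38.8 mph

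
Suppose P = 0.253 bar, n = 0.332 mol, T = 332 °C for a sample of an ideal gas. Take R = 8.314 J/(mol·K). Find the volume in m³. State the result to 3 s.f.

Rearranging: V = nRT/P.
P = 0.253 bar = 25300 Pa; n = 0.332 mol; T = 332 °C = 605.1 K; R = 8.314 J/(mol·K).
V = 0.06602 m³

0.0660 m³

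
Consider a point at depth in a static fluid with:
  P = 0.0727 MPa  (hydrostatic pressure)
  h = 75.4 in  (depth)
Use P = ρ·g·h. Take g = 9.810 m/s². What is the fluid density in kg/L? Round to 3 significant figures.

Rearranging P = ρ·g·h for ρ: ρ = P/(g·h).
P = 0.0727 MPa = 72700 Pa; h = 75.4 in = 1.915 m; g = 9.810 m/s².
ρ = 3870 kg/m³
3870 kg/m³ × (1 kg/L / 1000 kg/m³) = 3.870 kg/L

3.87 kg/L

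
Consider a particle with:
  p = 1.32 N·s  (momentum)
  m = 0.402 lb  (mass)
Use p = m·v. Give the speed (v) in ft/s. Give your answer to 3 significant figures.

23.8 ft/s

Rearranging: v = p/m.
p = 1.32 N·s = 1.320 kg·m/s; m = 0.402 lb = 0.1823 kg.
v = 7.239 m/s
7.239 m/s × (1 ft/s / 0.3048 m/s) = 23.75 ft/s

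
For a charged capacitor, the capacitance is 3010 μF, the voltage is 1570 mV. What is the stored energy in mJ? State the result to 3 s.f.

E is given directly by: E = ½CV².
C = 3010 μF = 0.003010 F; V = 1570 mV = 1.570 V.
E = 0.003710 J
0.003710 J × (1 mJ / 0.001000 J) = 3.710 mJ

3.71 mJ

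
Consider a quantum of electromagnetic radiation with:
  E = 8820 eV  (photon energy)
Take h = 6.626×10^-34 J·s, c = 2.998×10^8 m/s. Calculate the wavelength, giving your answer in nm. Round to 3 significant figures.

0.141 nm

Rearranging E = h·c/λ for λ: λ = hc/E.
E = 8820 eV = 1.413×10^-15 J; h = 6.626×10^-34 J·s; c = 2.998×10^8 m/s.
λ = 1.406×10^-10 m
1.406×10^-10 m × (1 nm / 1.000×10^-9 m) = 0.1406 nm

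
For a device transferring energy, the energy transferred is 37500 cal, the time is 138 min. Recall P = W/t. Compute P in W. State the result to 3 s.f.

Directly: P = W/t.
W = 37500 cal = 1.569×10^5 J; t = 138 min = 8280 s.
P = 18.95 W

18.9 W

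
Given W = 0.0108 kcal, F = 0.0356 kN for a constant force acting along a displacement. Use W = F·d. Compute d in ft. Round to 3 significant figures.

Rearranging W = F·d for d: d = W/F.
W = 0.0108 kcal = 45.19 J; F = 0.0356 kN = 35.60 N.
d = 1.269 m
1.269 m × (1 ft / 0.3048 m) = 4.164 ft

4.16 ft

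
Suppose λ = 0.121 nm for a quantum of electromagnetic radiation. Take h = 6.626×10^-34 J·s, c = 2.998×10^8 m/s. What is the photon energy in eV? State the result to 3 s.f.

E is given directly by: E = hc/λ.
λ = 0.121 nm = 1.210×10^-10 m; h = 6.626×10^-34 J·s; c = 2.998×10^8 m/s.
E = 1.642×10^-15 J
1.642×10^-15 J × (1 eV / 1.602×10^-19 J) = 10247 eV

10200 eV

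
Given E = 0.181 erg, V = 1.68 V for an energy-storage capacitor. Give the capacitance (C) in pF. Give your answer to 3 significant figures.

Rearranging: C = 2E/V².
E = 0.181 erg = 1.810×10^-8 J; V = 1.68 V.
C = 1.283×10^-8 F
1.283×10^-8 F × (1 pF / 1.000×10^-12 F) = 12826 pF

12800 pF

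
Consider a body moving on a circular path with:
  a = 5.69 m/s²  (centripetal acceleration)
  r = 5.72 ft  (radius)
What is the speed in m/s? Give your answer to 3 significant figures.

3.15 m/s

Rearranging: v = √(a·r).
a = 5.69 m/s²; r = 5.72 ft = 1.743 m.
v = 3.150 m/s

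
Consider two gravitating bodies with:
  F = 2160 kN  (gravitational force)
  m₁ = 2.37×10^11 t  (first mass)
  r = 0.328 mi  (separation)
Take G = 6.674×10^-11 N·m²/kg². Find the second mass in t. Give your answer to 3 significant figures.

Rearranging: m₂ = F·r²/(G·m₁).
F = 2160 kN = 2.160×10^6 N; m₁ = 2.37×10^11 t = 2.370×10^14 kg; r = 0.328 mi = 527.9 m; G = 6.674×10^-11 N·m²/kg².
m₂ = 3.805×10^7 kg
3.805×10^7 kg × (1 t / 1000 kg) = 38051 t

38100 t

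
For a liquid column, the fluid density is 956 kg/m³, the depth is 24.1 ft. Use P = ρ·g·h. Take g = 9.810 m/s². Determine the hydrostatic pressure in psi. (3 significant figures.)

P is given directly by: P = ρgh.
ρ = 956 kg/m³; h = 24.1 ft = 7.346 m; g = 9.810 m/s².
P = 68890 Pa  (the unit combination reduces to kg/(m·s²) = Pa)
68890 Pa × (1 psi / 6895 Pa) = 9.992 psi

9.99 psi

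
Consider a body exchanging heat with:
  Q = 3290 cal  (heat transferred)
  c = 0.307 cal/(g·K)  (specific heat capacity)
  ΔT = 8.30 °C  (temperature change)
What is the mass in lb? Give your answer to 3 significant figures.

Rearranging Q = m·c·ΔT for m: m = Q/(c·ΔT).
Q = 3290 cal = 13765 J; c = 0.307 cal/(g·K) = 1284 J/(kg·K); ΔT = 8.30 °C = 8.300 K.
m = 1.291 kg
1.291 kg × (1 lb / 0.4536 kg) = 2.847 lb

2.85 lb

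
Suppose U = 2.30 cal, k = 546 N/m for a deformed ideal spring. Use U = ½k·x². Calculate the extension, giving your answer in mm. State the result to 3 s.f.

188 mm

Rearranging: x = √(2U/k).
U = 2.30 cal = 9.623 J; k = 546 N/m.
x = 0.1877 m
0.1877 m × (1 mm / 0.001000 m) = 187.7 mm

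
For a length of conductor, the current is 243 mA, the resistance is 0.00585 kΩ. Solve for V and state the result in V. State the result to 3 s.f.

1.42 V

From Ohm's law: V = IR.
I = 243 mA = 0.2430 A; R = 0.00585 kΩ = 5.850 Ω.
V = 1.422 V  (the unit combination reduces to kg·m²/(A·s³) = V)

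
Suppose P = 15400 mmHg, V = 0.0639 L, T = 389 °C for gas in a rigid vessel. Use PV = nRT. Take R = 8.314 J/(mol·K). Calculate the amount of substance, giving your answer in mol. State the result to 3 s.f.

0.0238 mol

Solving PV = nRT for n: n = PV/(RT).
P = 15400 mmHg = 2.053×10^6 Pa; V = 0.0639 L = 6.390×10^-5 m³; T = 389 °C = 662.1 K; R = 8.314 J/(mol·K).
n = 0.02383 mol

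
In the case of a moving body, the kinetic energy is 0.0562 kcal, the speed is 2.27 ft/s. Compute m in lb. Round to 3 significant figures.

2170 lb

Solving KE = ½mv² for m: m = 2·KE/v².
KE = 0.0562 kcal = 235.1 J; v = 2.27 ft/s = 0.6919 m/s.
m = 982.4 kg
982.4 kg × (1 lb / 0.4536 kg) = 2166 lb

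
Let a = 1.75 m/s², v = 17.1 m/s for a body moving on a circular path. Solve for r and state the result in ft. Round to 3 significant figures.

548 ft

Rearranging a = v²/r for r: r = v²/a.
a = 1.75 m/s²; v = 17.1 m/s.
r = 167.1 m
167.1 m × (1 ft / 0.3048 m) = 548.2 ft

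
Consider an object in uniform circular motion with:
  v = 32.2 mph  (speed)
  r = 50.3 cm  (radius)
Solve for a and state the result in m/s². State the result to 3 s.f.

Directly: a = v²/r.
v = 32.2 mph = 14.39 m/s; r = 50.3 cm = 0.5030 m.
a = 411.9 m/s²

412 m/s²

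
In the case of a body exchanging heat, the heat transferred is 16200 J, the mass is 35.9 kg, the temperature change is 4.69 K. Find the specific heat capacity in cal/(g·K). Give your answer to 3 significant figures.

0.0230 cal/(g·K)

Rearranging Q = m·c·ΔT for c: c = Q/(m·ΔT).
Q = 16200 J; m = 35.9 kg; ΔT = 4.69 K.
c = 96.22 J/(kg·K)
96.22 J/(kg·K) × (1 cal/(g·K) / 4184 J/(kg·K)) = 0.02300 cal/(g·K)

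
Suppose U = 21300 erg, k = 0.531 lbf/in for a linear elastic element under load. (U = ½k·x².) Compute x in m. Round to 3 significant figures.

Rearranging U = ½k·x² for x: x = √(2U/k).
U = 21300 erg = 0.002130 J; k = 0.531 lbf/in = 92.99 N/m.
x = 0.006768 m

0.00677 m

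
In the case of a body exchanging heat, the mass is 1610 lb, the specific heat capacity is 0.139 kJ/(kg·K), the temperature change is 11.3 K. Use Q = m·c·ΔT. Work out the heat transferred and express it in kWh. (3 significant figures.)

0.319 kWh

Q is given directly by: Q = mcΔT.
m = 1610 lb = 730.3 kg; c = 0.139 kJ/(kg·K) = 139.0 J/(kg·K); ΔT = 11.3 K.
Q = 1.147×10^6 J
1.147×10^6 J × (1 kWh / 3.600×10^6 J) = 0.3186 kWh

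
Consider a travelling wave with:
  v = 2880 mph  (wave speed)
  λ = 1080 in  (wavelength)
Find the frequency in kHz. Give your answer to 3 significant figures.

0.0469 kHz

Rearranging v = f·λ for f: f = v/λ.
v = 2880 mph = 1287 m/s; λ = 1080 in = 27.43 m.
f = 46.93 Hz
46.93 Hz × (1 kHz / 1000 Hz) = 0.04693 kHz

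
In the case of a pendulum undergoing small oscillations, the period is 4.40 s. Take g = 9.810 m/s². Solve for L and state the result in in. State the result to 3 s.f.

Rearranging: L = g·(T/2π)².
T = 4.40 s; g = 9.810 m/s².
L = 4.811 m
4.811 m × (1 in / 0.02540 m) = 189.4 in

189 in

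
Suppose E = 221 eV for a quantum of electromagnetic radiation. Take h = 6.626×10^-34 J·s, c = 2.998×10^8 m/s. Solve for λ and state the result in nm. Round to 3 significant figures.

Rearranging E = h·c/λ for λ: λ = hc/E.
E = 221 eV = 3.541×10^-17 J; h = 6.626×10^-34 J·s; c = 2.998×10^8 m/s.
λ = 5.610×10^-9 m
5.610×10^-9 m × (1 nm / 1.000×10^-9 m) = 5.610 nm

5.61 nm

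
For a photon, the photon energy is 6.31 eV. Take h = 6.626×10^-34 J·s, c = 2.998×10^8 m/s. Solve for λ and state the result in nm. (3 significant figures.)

Rearranging E = h·c/λ for λ: λ = hc/E.
E = 6.31 eV = 1.011×10^-18 J; h = 6.626×10^-34 J·s; c = 2.998×10^8 m/s.
λ = 1.965×10^-7 m
1.965×10^-7 m × (1 nm / 1.000×10^-9 m) = 196.5 nm

196 nm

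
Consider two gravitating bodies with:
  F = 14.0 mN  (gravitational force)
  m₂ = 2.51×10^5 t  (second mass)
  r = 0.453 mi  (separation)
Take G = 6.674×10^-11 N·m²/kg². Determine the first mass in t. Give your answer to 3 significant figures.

Solving F = G·m₁·m₂/r² for m₁: m₁ = F·r²/(G·m₂).
F = 14.0 mN = 0.01400 N; m₂ = 2.51×10^5 t = 2.510×10^8 kg; r = 0.453 mi = 729.0 m; G = 6.674×10^-11 N·m²/kg².
m₁ = 4.442×10^5 kg
4.442×10^5 kg × (1 t / 1000 kg) = 444.2 t

444 t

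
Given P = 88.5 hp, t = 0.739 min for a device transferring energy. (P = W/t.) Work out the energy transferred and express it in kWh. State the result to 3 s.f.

Rearranging P = W/t for W: W = P·t.
P = 88.5 hp = 65994 W; t = 0.739 min = 44.34 s.
W = 2.926×10^6 J  (the unit combination reduces to kg·m²/s² = J)
2.926×10^6 J × (1 kWh / 3.600×10^6 J) = 0.8128 kWh

0.813 kWh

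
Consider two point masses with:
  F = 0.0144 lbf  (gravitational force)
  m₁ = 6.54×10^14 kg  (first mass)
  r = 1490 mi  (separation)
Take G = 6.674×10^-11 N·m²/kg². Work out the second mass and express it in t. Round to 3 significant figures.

8440 t

From Newton's law of gravitation: m₂ = F·r²/(G·m₁).
F = 0.0144 lbf = 0.06405 N; m₁ = 6.54×10^14 kg; r = 1490 mi = 2.398×10^6 m; G = 6.674×10^-11 N·m²/kg².
m₂ = 8.438×10^6 kg
8.438×10^6 kg × (1 t / 1000 kg) = 8438 t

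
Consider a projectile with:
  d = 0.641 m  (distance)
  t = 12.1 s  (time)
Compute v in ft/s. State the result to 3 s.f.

Directly: v = d/t.
d = 0.641 m; t = 12.1 s.
v = 0.05298 m/s
0.05298 m/s × (1 ft/s / 0.3048 m/s) = 0.1738 ft/s

0.174 ft/s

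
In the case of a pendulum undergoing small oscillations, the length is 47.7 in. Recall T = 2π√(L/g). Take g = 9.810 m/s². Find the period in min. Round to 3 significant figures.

T is given directly by: T = 2π√(L/g).
L = 47.7 in = 1.212 m; g = 9.810 m/s².
T = 2.208 s
2.208 s × (1 min / 60.00 s) = 0.03680 min

0.0368 min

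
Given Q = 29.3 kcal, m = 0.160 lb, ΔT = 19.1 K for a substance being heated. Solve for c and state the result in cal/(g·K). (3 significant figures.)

Rearranging: c = Q/(m·ΔT).
Q = 29.3 kcal = 1.226×10^5 J; m = 0.160 lb = 0.07257 kg; ΔT = 19.1 K.
c = 88438 J/(kg·K)
88438 J/(kg·K) × (1 cal/(g·K) / 4184 J/(kg·K)) = 21.14 cal/(g·K)

21.1 cal/(g·K)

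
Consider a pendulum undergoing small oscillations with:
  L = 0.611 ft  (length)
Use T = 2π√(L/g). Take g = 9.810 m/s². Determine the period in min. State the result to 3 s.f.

0.0144 min

Directly: T = 2π√(L/g).
L = 0.611 ft = 0.1862 m; g = 9.810 m/s².
T = 0.8657 s
0.8657 s × (1 min / 60.00 s) = 0.01443 min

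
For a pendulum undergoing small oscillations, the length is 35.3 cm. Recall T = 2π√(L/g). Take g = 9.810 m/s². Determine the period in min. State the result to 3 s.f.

0.0199 min

Directly: T = 2π√(L/g).
L = 35.3 cm = 0.3530 m; g = 9.810 m/s².
T = 1.192 s
1.192 s × (1 min / 60.00 s) = 0.01986 min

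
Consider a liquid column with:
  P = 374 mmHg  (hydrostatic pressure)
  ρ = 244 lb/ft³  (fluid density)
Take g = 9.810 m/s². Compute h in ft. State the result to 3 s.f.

4.27 ft

Solving P = ρ·g·h for h: h = P/(ρ·g).
P = 374 mmHg = 49862 Pa; ρ = 244 lb/ft³ = 3909 kg/m³; g = 9.810 m/s².
h = 1.300 m
1.300 m × (1 ft / 0.3048 m) = 4.267 ft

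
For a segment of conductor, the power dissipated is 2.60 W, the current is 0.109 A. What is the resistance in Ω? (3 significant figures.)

219 Ω

Rearranging P = I²R for R: R = P/I².
P = 2.60 W; I = 0.109 A.
R = 218.8 Ω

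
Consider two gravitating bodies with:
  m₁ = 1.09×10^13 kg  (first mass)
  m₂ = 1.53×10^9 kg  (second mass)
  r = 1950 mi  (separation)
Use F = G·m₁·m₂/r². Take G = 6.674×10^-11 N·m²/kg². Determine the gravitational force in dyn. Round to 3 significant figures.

From Newton's law of gravitation: F = Gm₁m₂/r².
m₁ = 1.09×10^13 kg; m₂ = 1.53×10^9 kg; r = 1950 mi = 3.138×10^6 m; G = 6.674×10^-11 N·m²/kg².
F = 0.1130 N  (the unit combination reduces to kg·m/s² = N)
0.1130 N × (1 dyn / 1.000×10^-5 N) = 11302 dyn

11300 dyn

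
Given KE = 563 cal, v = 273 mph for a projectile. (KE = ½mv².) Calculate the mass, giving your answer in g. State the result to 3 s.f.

Rearranging: m = 2·KE/v².
KE = 563 cal = 2356 J; v = 273 mph = 122.0 m/s.
m = 0.3163 kg
0.3163 kg × (1 g / 0.001000 kg) = 316.3 g

316 g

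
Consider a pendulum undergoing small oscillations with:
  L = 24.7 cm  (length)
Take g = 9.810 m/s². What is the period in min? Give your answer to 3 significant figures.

0.0166 min

Directly: T = 2π√(L/g).
L = 24.7 cm = 0.2470 m; g = 9.810 m/s².
T = 0.9970 s
0.9970 s × (1 min / 60.00 s) = 0.01662 min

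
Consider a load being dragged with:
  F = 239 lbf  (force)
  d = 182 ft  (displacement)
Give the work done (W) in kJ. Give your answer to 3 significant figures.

W is given directly by: W = F·d.
F = 239 lbf = 1063 N; d = 182 ft = 55.47 m.
W = 58975 J
58975 J × (1 kJ / 1000 J) = 58.98 kJ

59.0 kJ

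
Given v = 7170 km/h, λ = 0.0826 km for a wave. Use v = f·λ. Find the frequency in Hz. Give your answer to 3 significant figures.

Solving v = f·λ for f: f = v/λ.
v = 7170 km/h = 1992 m/s; λ = 0.0826 km = 82.60 m.
f = 24.11 Hz

24.1 Hz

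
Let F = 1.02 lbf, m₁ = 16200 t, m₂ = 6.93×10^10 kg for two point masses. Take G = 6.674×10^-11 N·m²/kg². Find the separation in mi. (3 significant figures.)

2.53 mi

Solving F = G·m₁·m₂/r² for r: r = √(G·m₁m₂/F).
F = 1.02 lbf = 4.537 N; m₁ = 16200 t = 1.620×10^7 kg; m₂ = 6.93×10^10 kg; G = 6.674×10^-11 N·m²/kg².
r = 4064 m
4064 m × (1 mi / 1609 m) = 2.525 mi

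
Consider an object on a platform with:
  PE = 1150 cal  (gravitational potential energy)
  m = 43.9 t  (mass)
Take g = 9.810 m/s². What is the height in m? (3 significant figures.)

Rearranging PE = m·g·h for h: h = PE/(m·g).
PE = 1150 cal = 4812 J; m = 43.9 t = 43900 kg; g = 9.810 m/s².
h = 0.01117 m

0.0112 m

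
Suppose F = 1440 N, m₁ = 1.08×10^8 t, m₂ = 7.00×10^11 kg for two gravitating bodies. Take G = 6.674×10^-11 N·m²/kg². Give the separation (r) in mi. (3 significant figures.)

From Newton's law of gravitation: r = √(G·m₁m₂/F).
F = 1440 N; m₁ = 1.08×10^8 t = 1.080×10^11 kg; m₂ = 7.00×10^11 kg; G = 6.674×10^-11 N·m²/kg².
r = 59193 m
59193 m × (1 mi / 1609 m) = 36.78 mi

36.8 mi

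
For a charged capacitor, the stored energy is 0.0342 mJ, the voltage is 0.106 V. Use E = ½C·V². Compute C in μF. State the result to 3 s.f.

Rearranging: C = 2E/V².
E = 0.0342 mJ = 3.420×10^-5 J; V = 0.106 V.
C = 0.006088 F
0.006088 F × (1 μF / 1.000×10^-6 F) = 6088 μF

6090 μF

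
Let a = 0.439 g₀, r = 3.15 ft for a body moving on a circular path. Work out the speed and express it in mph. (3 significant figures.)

Rearranging: v = √(a·r).
a = 0.439 g₀ = 4.305 m/s²; r = 3.15 ft = 0.9601 m.
v = 2.033 m/s
2.033 m/s × (1 mph / 0.4470 m/s) = 4.548 mph

4.55 mph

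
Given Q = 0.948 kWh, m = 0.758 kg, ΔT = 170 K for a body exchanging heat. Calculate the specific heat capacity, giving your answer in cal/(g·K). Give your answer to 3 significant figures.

6.33 cal/(g·K)

Rearranging: c = Q/(m·ΔT).
Q = 0.948 kWh = 3.413×10^6 J; m = 0.758 kg; ΔT = 170 K.
c = 26485 J/(kg·K)
26485 J/(kg·K) × (1 cal/(g·K) / 4184 J/(kg·K)) = 6.330 cal/(g·K)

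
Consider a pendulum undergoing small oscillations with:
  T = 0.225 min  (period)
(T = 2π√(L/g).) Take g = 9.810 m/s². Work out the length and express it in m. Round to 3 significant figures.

Rearranging T = 2π√(L/g) for L: L = g·(T/2π)².
T = 0.225 min = 13.50 s; g = 9.810 m/s².
L = 45.29 m

45.3 m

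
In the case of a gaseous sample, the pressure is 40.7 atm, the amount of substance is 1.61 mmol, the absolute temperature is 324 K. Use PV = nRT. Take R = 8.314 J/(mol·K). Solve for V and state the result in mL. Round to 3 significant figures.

From the ideal-gas law: V = nRT/P.
P = 40.7 atm = 4.124×10^6 Pa; n = 1.61 mmol = 0.001610 mol; T = 324 K; R = 8.314 J/(mol·K).
V = 1.052×10^-6 m³
1.052×10^-6 m³ × (1 mL / 1.000×10^-6 m³) = 1.052 mL

1.05 mL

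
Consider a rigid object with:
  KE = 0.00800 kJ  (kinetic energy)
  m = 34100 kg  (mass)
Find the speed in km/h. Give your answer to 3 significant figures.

Rearranging: v = √(2·KE/m).
KE = 0.00800 kJ = 8.000 J; m = 34100 kg.
v = 0.02166 m/s
0.02166 m/s × (1 km/h / 0.2778 m/s) = 0.07798 km/h

0.0780 km/h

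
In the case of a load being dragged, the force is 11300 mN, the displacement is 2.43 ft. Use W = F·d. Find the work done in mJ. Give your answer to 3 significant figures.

8370 mJ

W is given directly by: W = F·d.
F = 11300 mN = 11.30 N; d = 2.43 ft = 0.7407 m.
W = 8.370 J
8.370 J × (1 mJ / 0.001000 J) = 8370 mJ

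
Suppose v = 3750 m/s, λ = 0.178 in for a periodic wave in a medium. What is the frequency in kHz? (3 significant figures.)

Rearranging v = f·λ for f: f = v/λ.
v = 3750 m/s; λ = 0.178 in = 0.004521 m.
f = 8.294×10^5 Hz
8.294×10^5 Hz × (1 kHz / 1000 Hz) = 829.4 kHz

829 kHz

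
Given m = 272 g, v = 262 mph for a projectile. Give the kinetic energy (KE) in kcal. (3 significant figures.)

Directly: KE = ½mv².
m = 272 g = 0.2720 kg; v = 262 mph = 117.1 m/s.
KE = 1866 J  (the unit combination reduces to kg·m²/s² = J)
1866 J × (1 kcal / 4184 J) = 0.4459 kcal

0.446 kcal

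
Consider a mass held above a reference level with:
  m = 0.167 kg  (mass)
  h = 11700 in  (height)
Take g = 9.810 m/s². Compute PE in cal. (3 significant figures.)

116 cal

Directly: PE = mgh.
m = 0.167 kg; h = 11700 in = 297.2 m; g = 9.810 m/s².
PE = 486.9 J
486.9 J × (1 cal / 4.184 J) = 116.4 cal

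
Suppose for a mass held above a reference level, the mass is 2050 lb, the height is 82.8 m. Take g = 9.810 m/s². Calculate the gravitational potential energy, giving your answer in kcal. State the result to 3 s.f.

Directly: PE = mgh.
m = 2050 lb = 929.9 kg; h = 82.8 m; g = 9.810 m/s².
PE = 7.553×10^5 J
7.553×10^5 J × (1 kcal / 4184 J) = 180.5 kcal

181 kcal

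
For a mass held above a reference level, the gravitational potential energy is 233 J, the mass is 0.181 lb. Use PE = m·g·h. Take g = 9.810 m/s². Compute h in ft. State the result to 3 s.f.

949 ft

Rearranging: h = PE/(m·g).
PE = 233 J; m = 0.181 lb = 0.08210 kg; g = 9.810 m/s².
h = 289.3 m
289.3 m × (1 ft / 0.3048 m) = 949.1 ft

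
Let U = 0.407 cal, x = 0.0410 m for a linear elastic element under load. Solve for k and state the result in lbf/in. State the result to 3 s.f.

11.6 lbf/in

Rearranging: k = 2U/x².
U = 0.407 cal = 1.703 J; x = 0.0410 m.
k = 2026 N/m
2026 N/m × (1 lbf/in / 175.1 N/m) = 11.57 lbf/in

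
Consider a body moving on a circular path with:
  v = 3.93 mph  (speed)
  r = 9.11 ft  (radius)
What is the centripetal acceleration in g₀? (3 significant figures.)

0.113 g₀

a is given directly by: a = v²/r.
v = 3.93 mph = 1.757 m/s; r = 9.11 ft = 2.777 m.
a = 1.112 m/s²
1.112 m/s² × (1 g₀ / 9.807 m/s²) = 0.1134 g₀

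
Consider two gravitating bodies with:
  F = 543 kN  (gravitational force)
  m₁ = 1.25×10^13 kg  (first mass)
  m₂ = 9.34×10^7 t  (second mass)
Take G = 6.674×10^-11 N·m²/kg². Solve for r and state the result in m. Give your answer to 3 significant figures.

12000 m

Rearranging: r = √(G·m₁m₂/F).
F = 543 kN = 5.430×10^5 N; m₁ = 1.25×10^13 kg; m₂ = 9.34×10^7 t = 9.340×10^10 kg; G = 6.674×10^-11 N·m²/kg².
r = 11979 m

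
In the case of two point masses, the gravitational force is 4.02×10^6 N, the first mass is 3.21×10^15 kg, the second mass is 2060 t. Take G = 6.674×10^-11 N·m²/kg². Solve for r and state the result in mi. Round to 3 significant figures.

Rearranging F = G·m₁·m₂/r² for r: r = √(G·m₁m₂/F).
F = 4.02×10^6 N; m₁ = 3.21×10^15 kg; m₂ = 2060 t = 2.060×10^6 kg; G = 6.674×10^-11 N·m²/kg².
r = 331.3 m
331.3 m × (1 mi / 1609 m) = 0.2059 mi

0.206 mi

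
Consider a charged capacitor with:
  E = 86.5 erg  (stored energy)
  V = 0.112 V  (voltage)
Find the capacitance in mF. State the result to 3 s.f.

1.38 mF

Rearranging: C = 2E/V².
E = 86.5 erg = 8.650×10^-6 J; V = 0.112 V.
C = 0.001379 F
0.001379 F × (1 mF / 0.001000 F) = 1.379 mF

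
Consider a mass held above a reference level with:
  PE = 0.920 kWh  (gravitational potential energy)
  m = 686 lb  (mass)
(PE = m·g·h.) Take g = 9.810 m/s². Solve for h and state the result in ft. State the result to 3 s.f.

Rearranging: h = PE/(m·g).
PE = 0.920 kWh = 3.312×10^6 J; m = 686 lb = 311.2 kg; g = 9.810 m/s².
h = 1085 m
1085 m × (1 ft / 0.3048 m) = 3560 ft

3560 ft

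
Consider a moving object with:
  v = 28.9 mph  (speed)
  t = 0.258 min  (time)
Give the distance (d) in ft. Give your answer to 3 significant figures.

Solving v = d/t for d: d = v·t.
v = 28.9 mph = 12.92 m/s; t = 0.258 min = 15.48 s.
d = 200.0 m
200.0 m × (1 ft / 0.3048 m) = 656.1 ft

656 ft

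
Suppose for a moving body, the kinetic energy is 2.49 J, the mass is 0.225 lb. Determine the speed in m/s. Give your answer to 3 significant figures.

6.99 m/s

Rearranging KE = ½mv² for v: v = √(2·KE/m).
KE = 2.49 J; m = 0.225 lb = 0.1021 kg.
v = 6.985 m/s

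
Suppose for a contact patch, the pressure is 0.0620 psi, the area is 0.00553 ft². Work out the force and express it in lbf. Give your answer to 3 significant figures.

Rearranging P = F/A for F: F = P·A.
P = 0.0620 psi = 427.5 Pa; A = 0.00553 ft² = 5.138×10^-4 m².
F = 0.2196 N
0.2196 N × (1 lbf / 4.448 N) = 0.04937 lbf

0.0494 lbf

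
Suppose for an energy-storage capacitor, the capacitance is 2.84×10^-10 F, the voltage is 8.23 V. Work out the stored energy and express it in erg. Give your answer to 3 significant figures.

0.0962 erg

Directly: E = ½CV².
C = 2.84×10^-10 F; V = 8.23 V.
E = 9.618×10^-9 J
9.618×10^-9 J × (1 erg / 1.000×10^-7 J) = 0.09618 erg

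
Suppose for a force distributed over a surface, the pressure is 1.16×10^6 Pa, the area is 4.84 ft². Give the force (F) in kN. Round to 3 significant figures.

Solving P = F/A for F: F = P·A.
P = 1.16×10^6 Pa; A = 4.84 ft² = 0.4497 m².
F = 5.216×10^5 N
5.216×10^5 N × (1 kN / 1000 N) = 521.6 kN

522 kN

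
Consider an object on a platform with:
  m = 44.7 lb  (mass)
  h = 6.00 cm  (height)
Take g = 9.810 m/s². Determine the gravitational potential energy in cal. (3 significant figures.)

2.85 cal

Directly: PE = mgh.
m = 44.7 lb = 20.28 kg; h = 6.00 cm = 0.06000 m; g = 9.810 m/s².
PE = 11.93 J
11.93 J × (1 cal / 4.184 J) = 2.852 cal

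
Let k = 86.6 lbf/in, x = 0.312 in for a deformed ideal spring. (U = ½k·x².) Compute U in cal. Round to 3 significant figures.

Directly: U = ½kx².
k = 86.6 lbf/in = 15166 N/m; x = 0.312 in = 0.007925 m.
U = 0.4762 J
0.4762 J × (1 cal / 4.184 J) = 0.1138 cal

0.114 cal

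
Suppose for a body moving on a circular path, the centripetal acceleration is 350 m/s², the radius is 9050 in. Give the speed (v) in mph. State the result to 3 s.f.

634 mph

Rearranging a = v²/r for v: v = √(a·r).
a = 350 m/s²; r = 9050 in = 229.9 m.
v = 283.6 m/s
283.6 m/s × (1 mph / 0.4470 m/s) = 634.5 mph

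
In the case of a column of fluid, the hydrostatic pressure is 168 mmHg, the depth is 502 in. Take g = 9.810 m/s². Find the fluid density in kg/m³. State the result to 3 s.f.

179 kg/m³

Rearranging P = ρ·g·h for ρ: ρ = P/(g·h).
P = 168 mmHg = 22398 Pa; h = 502 in = 12.75 m; g = 9.810 m/s².
ρ = 179.1 kg/m³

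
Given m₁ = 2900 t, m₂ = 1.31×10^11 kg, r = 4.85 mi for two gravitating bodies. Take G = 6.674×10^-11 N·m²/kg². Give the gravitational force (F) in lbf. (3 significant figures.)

0.0936 lbf

Directly: F = Gm₁m₂/r².
m₁ = 2900 t = 2.900×10^6 kg; m₂ = 1.31×10^11 kg; r = 4.85 mi = 7805 m; G = 6.674×10^-11 N·m²/kg².
F = 0.4162 N
0.4162 N × (1 lbf / 4.448 N) = 0.09356 lbf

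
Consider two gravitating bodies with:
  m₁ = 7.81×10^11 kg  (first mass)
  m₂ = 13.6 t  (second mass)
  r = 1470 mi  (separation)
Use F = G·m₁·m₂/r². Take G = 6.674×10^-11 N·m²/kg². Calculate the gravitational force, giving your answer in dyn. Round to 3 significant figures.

0.0127 dyn

From Newton's law of gravitation: F = Gm₁m₂/r².
m₁ = 7.81×10^11 kg; m₂ = 13.6 t = 13600 kg; r = 1470 mi = 2.366×10^6 m; G = 6.674×10^-11 N·m²/kg².
F = 1.267×10^-7 N  (the unit combination reduces to kg·m/s² = N)
1.267×10^-7 N × (1 dyn / 1.000×10^-5 N) = 0.01267 dyn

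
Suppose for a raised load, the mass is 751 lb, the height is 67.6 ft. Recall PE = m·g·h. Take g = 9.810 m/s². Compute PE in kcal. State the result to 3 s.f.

16.5 kcal

Directly: PE = mgh.
m = 751 lb = 340.6 kg; h = 67.6 ft = 20.60 m; g = 9.810 m/s².
PE = 68855 J
68855 J × (1 kcal / 4184 J) = 16.46 kcal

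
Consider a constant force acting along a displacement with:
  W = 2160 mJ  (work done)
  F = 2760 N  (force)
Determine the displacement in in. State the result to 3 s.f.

Rearranging: d = W/F.
W = 2160 mJ = 2.160 J; F = 2760 N.
d = 7.826×10^-4 m
7.826×10^-4 m × (1 in / 0.02540 m) = 0.03081 in

0.0308 in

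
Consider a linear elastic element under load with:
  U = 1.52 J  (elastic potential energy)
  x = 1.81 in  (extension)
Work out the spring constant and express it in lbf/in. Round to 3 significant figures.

Rearranging: k = 2U/x².
U = 1.52 J; x = 1.81 in = 0.04597 m.
k = 1438 N/m
1438 N/m × (1 lbf/in / 175.1 N/m) = 8.213 lbf/in

8.21 lbf/in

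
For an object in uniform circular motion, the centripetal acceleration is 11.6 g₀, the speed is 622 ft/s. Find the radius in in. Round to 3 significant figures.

12400 in

Rearranging a = v²/r for r: r = v²/a.
a = 11.6 g₀ = 113.8 m/s²; v = 622 ft/s = 189.6 m/s.
r = 316.0 m
316.0 m × (1 in / 0.02540 m) = 12439 in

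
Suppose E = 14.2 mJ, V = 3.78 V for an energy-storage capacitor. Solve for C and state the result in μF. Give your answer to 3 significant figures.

Solving E = ½C·V² for C: C = 2E/V².
E = 14.2 mJ = 0.01420 J; V = 3.78 V.
C = 0.001988 F
0.001988 F × (1 μF / 1.000×10^-6 F) = 1988 μF

1990 μF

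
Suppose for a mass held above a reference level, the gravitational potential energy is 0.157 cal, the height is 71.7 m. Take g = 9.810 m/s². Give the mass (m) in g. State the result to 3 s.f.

0.934 g

Rearranging PE = m·g·h for m: m = PE/(g·h).
PE = 0.157 cal = 0.6569 J; h = 71.7 m; g = 9.810 m/s².
m = 9.339×10^-4 kg
9.339×10^-4 kg × (1 g / 0.001000 kg) = 0.9339 g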